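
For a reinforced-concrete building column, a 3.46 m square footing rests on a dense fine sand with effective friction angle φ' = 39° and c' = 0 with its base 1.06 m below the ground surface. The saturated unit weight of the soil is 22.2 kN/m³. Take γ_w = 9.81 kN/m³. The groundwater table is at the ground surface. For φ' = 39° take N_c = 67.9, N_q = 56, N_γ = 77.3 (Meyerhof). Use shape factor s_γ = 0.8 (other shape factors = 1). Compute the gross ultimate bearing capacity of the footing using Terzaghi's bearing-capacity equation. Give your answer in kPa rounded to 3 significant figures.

q_ult ≈ 2060 kPa

γ' = 22.2 − 9.81 = 12.39 kN/m³ (submerged throughout). q = 12.39 × 1.06 = 13.133 kPa; the same γ' applies in the ½γBN_γ term.
q·N_q = 13.133 × 56 = 735.47 kPa
0.5·γ·B·N_γ·s_γ = 0.5 × 12.39 × 3.46 × 77.3 × 0.8 = 1325.5 kPa
q_ult = 735.47 + 1325.5 = 2061 kPa.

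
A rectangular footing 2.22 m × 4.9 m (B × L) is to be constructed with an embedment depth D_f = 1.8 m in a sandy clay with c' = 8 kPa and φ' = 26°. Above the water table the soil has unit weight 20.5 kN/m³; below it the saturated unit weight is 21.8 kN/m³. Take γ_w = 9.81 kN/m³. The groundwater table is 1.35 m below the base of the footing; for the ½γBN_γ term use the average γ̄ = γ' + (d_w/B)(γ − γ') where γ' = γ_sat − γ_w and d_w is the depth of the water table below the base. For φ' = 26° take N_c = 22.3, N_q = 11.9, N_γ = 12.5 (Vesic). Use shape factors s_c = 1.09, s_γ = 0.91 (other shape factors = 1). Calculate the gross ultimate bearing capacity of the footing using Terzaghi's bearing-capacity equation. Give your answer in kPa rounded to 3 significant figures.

Overburden at base level: q = 20.5 × 1.8 = 36.9 kPa.
The water table is 1.35 m below the base (< B = 2.22 m), so the ½γBN_γ term uses γ̄ = γ' + (d_w/B)(γ − γ') = 11.99 + (1.35/2.22)(20.5 − 11.99) = 17.165 kN/m³.
Cohesion term c·N_c·s_c = 8 × 22.3 × 1.09 = 194.46 kPa; surcharge term q·N_q = 36.9 × 11.9 = 439.11 kPa; self-weight term 0.5·γ·B·N_γ·s_γ = 0.5 × 17.165 × 2.22 × 12.5 × 0.91 = 216.73 kPa.
q_ult = 194.46 + 439.11 + 216.73 = 850.3 kPa.

q_ult ≈ 850 kPa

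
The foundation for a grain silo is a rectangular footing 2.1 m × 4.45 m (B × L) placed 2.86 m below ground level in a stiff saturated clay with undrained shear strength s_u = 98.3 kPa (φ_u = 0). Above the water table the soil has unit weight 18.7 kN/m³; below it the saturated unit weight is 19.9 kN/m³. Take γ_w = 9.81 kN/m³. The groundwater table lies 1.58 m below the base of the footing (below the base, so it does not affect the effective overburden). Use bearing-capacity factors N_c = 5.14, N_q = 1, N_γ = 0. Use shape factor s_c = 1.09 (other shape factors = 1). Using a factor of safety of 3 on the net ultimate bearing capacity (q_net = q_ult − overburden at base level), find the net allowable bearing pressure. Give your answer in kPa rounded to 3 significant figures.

q = γ·D_f = 18.7 × 2.86 = 53.482 kPa.
c·N_c·s_c = 98.3 × 5.14 × 1.09 = 550.74 kPa
q·N_q = 53.482 × 1 = 53.482 kPa
q_ult = 550.74 + 53.482 = 604.22 kPa.
q_net = 604.22 − 53.482 = 550.74 kPa.
q_all(net) = 550.74 / 3 = 183.58 kPa.

q_all(net) ≈ 184 kPa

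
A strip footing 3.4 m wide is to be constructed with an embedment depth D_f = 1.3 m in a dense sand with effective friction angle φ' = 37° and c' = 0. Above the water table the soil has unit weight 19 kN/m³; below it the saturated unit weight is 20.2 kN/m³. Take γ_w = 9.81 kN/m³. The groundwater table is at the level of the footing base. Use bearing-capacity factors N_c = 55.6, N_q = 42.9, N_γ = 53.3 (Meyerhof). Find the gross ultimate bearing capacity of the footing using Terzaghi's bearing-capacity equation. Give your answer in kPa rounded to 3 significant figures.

q_ult ≈ 2000 kPa

Overburden at base level: q = 19 × 1.3 = 24.7 kPa.
Below the base the soil is submerged, so the ½γBN_γ term uses γ' = 20.2 − 9.81 = 10.39 kN/m³.
Surcharge term q·N_q = 24.7 × 42.9 = 1059.6 kPa; self-weight term 0.5·γ·B·N_γ = 0.5 × 10.39 × 3.4 × 53.3 = 941.44 kPa.
q_ult = 1059.6 + 941.44 = 2001.1 kPa.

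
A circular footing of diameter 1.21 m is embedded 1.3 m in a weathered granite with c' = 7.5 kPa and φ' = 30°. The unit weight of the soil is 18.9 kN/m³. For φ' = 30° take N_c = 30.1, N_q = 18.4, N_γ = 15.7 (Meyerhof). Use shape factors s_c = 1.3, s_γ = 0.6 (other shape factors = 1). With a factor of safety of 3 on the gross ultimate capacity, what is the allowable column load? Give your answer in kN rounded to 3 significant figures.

P_all ≈ 327 kN

Overburden at base level: q = 18.9 × 1.3 = 24.57 kPa.
Cohesion term c·N_c·s_c = 7.5 × 30.1 × 1.3 = 293.48 kPa; surcharge term q·N_q = 24.57 × 18.4 = 452.09 kPa; self-weight term 0.5·γ·B·N_γ·s_γ = 0.5 × 18.9 × 1.21 × 15.7 × 0.6 = 107.71 kPa.
q_ult = 293.48 + 452.09 + 107.71 = 853.28 kPa.
Gross allowable pressure q_all = 853.28 / 3 = 284.43 kPa.
Footing area = 1.1499 m², so allowable column load = 284.43 × 1.1499 = 327.06 kN.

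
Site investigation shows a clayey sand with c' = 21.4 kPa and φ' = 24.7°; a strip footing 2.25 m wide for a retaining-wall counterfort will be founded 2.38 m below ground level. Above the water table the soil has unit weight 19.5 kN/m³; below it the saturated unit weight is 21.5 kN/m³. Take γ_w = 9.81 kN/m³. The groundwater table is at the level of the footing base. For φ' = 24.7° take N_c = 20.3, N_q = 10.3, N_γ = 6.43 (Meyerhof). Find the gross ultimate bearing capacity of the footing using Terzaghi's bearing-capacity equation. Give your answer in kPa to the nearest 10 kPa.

q = γ·D_f = 19.5 × 2.38 = 46.41 kPa.
For the ½γBN_γ term take γ' = 21.5 − 9.81 = 11.69 kN/m³ (soil below base is submerged).
c·N_c = 21.4 × 20.3 = 434.42 kPa
q·N_q = 46.41 × 10.3 = 478.02 kPa
0.5·γ·B·N_γ = 0.5 × 11.69 × 2.25 × 6.43 = 84.563 kPa
q_ult = 434.42 + 478.02 + 84.563 = 997.01 kPa.

q_ult ≈ 1000 kPa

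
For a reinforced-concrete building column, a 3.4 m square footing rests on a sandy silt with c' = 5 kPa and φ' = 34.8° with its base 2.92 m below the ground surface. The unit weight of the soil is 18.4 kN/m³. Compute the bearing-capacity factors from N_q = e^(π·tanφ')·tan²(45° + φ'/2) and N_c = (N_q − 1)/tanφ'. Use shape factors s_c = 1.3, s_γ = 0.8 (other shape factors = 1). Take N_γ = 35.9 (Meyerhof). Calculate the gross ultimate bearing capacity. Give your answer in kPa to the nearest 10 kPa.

tan34.8° = 0.695, so N_q = e^(π×0.695)·tan²(62.4°) = 8.877 × 3.659 = 32.48.
N_c = (32.48 − 1)/tan34.8° = 45.29.
Overburden at base level: q = 18.4 × 2.92 = 53.728 kPa.
Cohesion term c·N_c·s_c = 5 × 45.294 × 1.3 = 294.41 kPa; surcharge term q·N_q = 53.728 × 32.48 = 1745.1 kPa; self-weight term 0.5·γ·B·N_γ·s_γ = 0.5 × 18.4 × 3.4 × 35.9 × 0.8 = 898.36 kPa.
q_ult = 294.41 + 1745.1 + 898.36 = 2937.9 kPa.

q_ult ≈ 2940 kPa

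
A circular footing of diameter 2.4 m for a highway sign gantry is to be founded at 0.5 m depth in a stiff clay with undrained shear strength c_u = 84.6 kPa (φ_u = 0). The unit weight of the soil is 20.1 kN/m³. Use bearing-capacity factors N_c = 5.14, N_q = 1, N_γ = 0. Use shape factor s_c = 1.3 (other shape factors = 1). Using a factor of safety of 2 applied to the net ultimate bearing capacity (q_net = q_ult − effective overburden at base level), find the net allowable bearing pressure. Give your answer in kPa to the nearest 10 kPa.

Overburden at base level: q = 20.1 × 0.5 = 10.05 kPa.
Cohesion term c·N_c·s_c = 84.6 × 5.14 × 1.3 = 565.3 kPa; surcharge term q·N_q = 10.05 × 1 = 10.05 kPa.
q_ult = 565.3 + 10.05 = 575.35 kPa.
Net ultimate: q_net = 575.35 − 10.05 = 565.3 kPa.
q_all(net) = 565.3 / 2 = 282.65 kPa.

q_all(net) ≈ 280 kPa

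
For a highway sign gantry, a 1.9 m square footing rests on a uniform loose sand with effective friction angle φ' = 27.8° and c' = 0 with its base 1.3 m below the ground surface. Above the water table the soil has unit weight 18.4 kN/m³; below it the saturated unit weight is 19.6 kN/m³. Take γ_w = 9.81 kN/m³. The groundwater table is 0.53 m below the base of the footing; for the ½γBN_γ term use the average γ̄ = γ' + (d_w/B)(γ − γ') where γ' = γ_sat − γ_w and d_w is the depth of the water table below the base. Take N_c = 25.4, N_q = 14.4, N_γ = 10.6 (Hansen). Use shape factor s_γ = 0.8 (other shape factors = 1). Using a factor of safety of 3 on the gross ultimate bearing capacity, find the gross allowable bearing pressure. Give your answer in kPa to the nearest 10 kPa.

q_all ≈ 150 kPa

Effective surcharge at the founding depth q = γ·D_f = 18.4 × 1.3 = 23.92 kPa.
With d_w = 0.53 m < B, γ̄ = 9.79 + (0.53/1.9) × (18.4 − 9.79) = 12.192 kN/m³.
q_ult = q·N_q + 0.5·γ·B·N_γ·s_γ
     = 23.92 × 14.4 + 0.5 × 12.192 × 1.9 × 10.6 × 0.8
     = 344.45 + 98.217 = 442.66 kPa.
q_all = 442.66 / 3 = 147.55 kPa.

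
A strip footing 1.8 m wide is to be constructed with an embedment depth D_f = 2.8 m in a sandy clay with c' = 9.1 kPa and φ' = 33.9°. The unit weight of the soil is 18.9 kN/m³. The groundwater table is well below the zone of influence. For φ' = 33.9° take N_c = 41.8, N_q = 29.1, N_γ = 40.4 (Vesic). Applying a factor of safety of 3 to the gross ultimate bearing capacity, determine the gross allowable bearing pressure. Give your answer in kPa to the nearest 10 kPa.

q = γ·D_f = 18.9 × 2.8 = 52.92 kPa.
c·N_c = 9.1 × 41.8 = 380.38 kPa
q·N_q = 52.92 × 29.1 = 1540 kPa
0.5·γ·B·N_γ = 0.5 × 18.9 × 1.8 × 40.4 = 687.2 kPa
q_ult = 380.38 + 1540 + 687.2 = 2607.6 kPa.
q_all = q_ult / FS = 2607.6 / 3 = 869.19 kPa.

q_all ≈ 870 kPa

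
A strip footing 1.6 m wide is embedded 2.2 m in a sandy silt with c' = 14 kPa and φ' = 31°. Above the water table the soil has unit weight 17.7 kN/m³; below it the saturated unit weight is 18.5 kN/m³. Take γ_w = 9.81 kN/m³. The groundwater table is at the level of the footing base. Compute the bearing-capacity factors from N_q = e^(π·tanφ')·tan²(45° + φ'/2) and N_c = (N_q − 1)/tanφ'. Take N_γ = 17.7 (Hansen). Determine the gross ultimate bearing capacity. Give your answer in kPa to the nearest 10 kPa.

tan31° = 0.6009, so N_q = e^(π×0.6009)·tan²(60.5°) = 6.604 × 3.124 = 20.63.
N_c = (20.63 − 1)/tan31° = 32.67.
q = γ·D_f = 17.7 × 2.2 = 38.94 kPa.
For the ½γBN_γ term take γ' = 18.5 − 9.81 = 8.69 kN/m³ (soil below base is submerged).
c·N_c = 14 × 32.671 = 457.4 kPa
q·N_q = 38.94 × 20.631 = 803.36 kPa
0.5·γ·B·N_γ = 0.5 × 8.69 × 1.6 × 17.7 = 123.05 kPa
q_ult = 457.4 + 803.36 + 123.05 = 1383.8 kPa.

q_ult ≈ 1380 kPa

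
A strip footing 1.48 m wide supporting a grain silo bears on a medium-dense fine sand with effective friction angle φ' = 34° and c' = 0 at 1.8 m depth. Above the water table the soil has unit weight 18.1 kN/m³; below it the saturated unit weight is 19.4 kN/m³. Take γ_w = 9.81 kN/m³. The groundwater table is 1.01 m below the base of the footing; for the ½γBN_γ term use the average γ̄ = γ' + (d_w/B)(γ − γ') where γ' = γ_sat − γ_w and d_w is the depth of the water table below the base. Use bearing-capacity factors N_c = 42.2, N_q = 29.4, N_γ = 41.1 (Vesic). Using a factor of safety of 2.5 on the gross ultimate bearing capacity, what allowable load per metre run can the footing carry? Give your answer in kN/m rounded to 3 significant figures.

Overburden at base level: q = 18.1 × 1.8 = 32.58 kPa.
The water table is 1.01 m below the base (< B = 1.48 m), so the ½γBN_γ term uses γ̄ = γ' + (d_w/B)(γ − γ') = 9.59 + (1.01/1.48)(18.1 − 9.59) = 15.398 kN/m³.
Surcharge term q·N_q = 32.58 × 29.4 = 957.85 kPa; self-weight term 0.5·γ·B·N_γ = 0.5 × 15.398 × 1.48 × 41.1 = 468.3 kPa.
q_ult = 957.85 + 468.3 = 1426.2 kPa.
Gross allowable pressure q_all = 1426.2 / 2.5 = 570.46 kPa.
Allowable wall load = q_all × B = 570.46 × 1.48 = 844.28 kN per metre run.

≈ 844 kN/m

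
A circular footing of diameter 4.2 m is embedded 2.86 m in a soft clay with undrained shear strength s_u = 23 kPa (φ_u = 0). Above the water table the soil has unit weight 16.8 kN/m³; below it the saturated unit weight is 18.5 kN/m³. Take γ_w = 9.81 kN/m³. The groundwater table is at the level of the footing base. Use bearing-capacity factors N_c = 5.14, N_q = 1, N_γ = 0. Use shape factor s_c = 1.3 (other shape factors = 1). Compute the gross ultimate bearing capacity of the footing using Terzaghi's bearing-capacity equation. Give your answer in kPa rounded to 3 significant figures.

q_ult ≈ 202 kPa

q = γ·D_f = 16.8 × 2.86 = 48.048 kPa.
c·N_c·s_c = 23 × 5.14 × 1.3 = 153.69 kPa
q·N_q = 48.048 × 1 = 48.048 kPa
q_ult = 153.69 + 48.048 = 201.73 kPa.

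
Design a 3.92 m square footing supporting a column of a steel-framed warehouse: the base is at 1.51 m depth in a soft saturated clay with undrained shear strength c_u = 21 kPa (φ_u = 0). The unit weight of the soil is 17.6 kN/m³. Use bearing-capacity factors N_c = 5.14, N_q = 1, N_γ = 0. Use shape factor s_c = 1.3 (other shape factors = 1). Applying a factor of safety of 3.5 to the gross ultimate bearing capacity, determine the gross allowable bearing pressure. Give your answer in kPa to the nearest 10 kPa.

q_all ≈ 50 kPa

Effective surcharge at the founding depth q = γ·D_f = 17.6 × 1.51 = 26.576 kPa.
q_ult = c·N_c·s_c + q·N_q
     = 21 × 5.14 × 1.3 + 26.576 × 1
     = 140.32 + 26.576 = 166.9 kPa.
q_all = q_ult / FS = 166.9 / 3.5 = 47.685 kPa.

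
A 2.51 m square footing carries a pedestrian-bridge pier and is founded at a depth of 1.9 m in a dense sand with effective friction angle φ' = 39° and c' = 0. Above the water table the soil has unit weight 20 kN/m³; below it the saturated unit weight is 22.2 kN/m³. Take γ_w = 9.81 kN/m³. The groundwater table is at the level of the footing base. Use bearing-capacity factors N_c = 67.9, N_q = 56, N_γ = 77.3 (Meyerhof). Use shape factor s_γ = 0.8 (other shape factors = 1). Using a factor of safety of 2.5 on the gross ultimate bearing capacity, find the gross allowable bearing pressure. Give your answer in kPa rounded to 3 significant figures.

q_all ≈ 1240 kPa

q = γ·D_f = 20 × 1.9 = 38 kPa.
For the ½γBN_γ term take γ' = 22.2 − 9.81 = 12.39 kN/m³ (soil below base is submerged).
q·N_q = 38 × 56 = 2128 kPa
0.5·γ·B·N_γ·s_γ = 0.5 × 12.39 × 2.51 × 77.3 × 0.8 = 961.58 kPa
q_ult = 2128 + 961.58 = 3089.6 kPa.
q_all = 3089.6 / 2.5 = 1235.8 kPa.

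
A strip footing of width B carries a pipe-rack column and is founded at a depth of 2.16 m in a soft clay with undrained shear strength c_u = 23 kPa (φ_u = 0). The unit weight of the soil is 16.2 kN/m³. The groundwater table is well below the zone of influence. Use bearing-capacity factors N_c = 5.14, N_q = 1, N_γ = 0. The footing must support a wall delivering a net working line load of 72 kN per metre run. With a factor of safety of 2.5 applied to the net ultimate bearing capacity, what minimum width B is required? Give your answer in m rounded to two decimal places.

q = γ·D_f = 16.2 × 2.16 = 34.992 kPa.
c·N_c = 23 × 5.14 = 118.22 kPa
q·N_q = 34.992 × 1 = 34.992 kPa
q_ult = 118.22 + 34.992 = 153.21 kPa.
For φ = 0 the ½γBN_γ term vanishes, so q_ult is independent of B. q_net = 153.21 − 34.992 = 118.22 kPa; q_all(net) = 118.22/2.5 = 47.288 kPa.
Required width B = w / q_all(net) = 72 / 47.288 = 1.523 m.

B = 1.52 m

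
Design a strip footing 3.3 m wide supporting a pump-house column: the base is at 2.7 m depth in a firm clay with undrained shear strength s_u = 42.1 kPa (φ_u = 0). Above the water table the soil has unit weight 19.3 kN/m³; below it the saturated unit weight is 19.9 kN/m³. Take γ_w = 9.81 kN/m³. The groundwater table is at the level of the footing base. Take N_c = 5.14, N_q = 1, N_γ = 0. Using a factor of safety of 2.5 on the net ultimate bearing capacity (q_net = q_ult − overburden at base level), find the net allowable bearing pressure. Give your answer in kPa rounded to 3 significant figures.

q = γ·D_f = 19.3 × 2.7 = 52.11 kPa.
c·N_c = 42.1 × 5.14 = 216.39 kPa
q·N_q = 52.11 × 1 = 52.11 kPa
q_ult = 216.39 + 52.11 = 268.5 kPa.
q_net = 268.5 − 52.11 = 216.39 kPa.
q_all(net) = 216.39 / 2.5 = 86.558 kPa.

q_all(net) ≈ 86.6 kPa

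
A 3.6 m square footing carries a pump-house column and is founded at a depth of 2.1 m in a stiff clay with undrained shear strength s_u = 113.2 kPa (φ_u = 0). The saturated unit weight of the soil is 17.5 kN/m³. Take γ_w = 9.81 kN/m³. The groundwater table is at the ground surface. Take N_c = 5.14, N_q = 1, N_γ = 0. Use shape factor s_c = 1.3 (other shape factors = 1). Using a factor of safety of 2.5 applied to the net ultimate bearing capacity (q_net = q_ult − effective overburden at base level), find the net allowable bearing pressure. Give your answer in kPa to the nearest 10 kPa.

q_all(net) ≈ 300 kPa

γ' = 17.5 − 9.81 = 7.69 kN/m³ (submerged throughout). q = 7.69 × 2.1 = 16.149 kPa.
c·N_c·s_c = 113.2 × 5.14 × 1.3 = 756.4 kPa
q·N_q = 16.149 × 1 = 16.149 kPa
q_ult = 756.4 + 16.149 = 772.55 kPa.
Net ultimate: q_net = 772.55 − 16.149 = 756.4 kPa.
q_all(net) = 756.4 / 2.5 = 302.56 kPa.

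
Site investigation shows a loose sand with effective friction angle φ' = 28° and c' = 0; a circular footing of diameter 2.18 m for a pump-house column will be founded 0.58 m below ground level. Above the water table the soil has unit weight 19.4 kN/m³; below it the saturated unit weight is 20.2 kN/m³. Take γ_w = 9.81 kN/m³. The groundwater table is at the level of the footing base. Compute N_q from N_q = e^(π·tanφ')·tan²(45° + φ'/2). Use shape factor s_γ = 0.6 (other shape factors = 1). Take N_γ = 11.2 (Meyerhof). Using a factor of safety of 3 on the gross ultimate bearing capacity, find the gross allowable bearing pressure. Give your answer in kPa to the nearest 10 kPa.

N_q = e^(π·tan28°)·tan²(59°) = 14.72.
Overburden at base level: q = 19.4 × 0.58 = 11.252 kPa.
Below the base the soil is submerged, so the ½γBN_γ term uses γ' = 20.2 − 9.81 = 10.39 kN/m³.
Surcharge term q·N_q = 11.252 × 14.72 = 165.63 kPa; self-weight term 0.5·γ·B·N_γ·s_γ = 0.5 × 10.39 × 2.18 × 11.2 × 0.6 = 76.105 kPa.
q_ult = 165.63 + 76.105 = 241.73 kPa.
q_all = 241.73 / 3 = 80.578 kPa.

q_all ≈ 80 kPa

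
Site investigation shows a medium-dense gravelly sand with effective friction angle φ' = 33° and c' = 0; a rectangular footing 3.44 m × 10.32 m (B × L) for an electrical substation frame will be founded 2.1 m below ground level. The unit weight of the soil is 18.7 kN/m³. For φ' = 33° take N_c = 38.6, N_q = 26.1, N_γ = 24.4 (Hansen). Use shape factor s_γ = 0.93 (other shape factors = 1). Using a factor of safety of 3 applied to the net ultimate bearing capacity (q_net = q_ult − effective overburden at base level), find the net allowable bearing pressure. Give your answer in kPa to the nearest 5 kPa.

q_all(net) ≈ 570 kPa

Overburden at base level: q = 18.7 × 2.1 = 39.27 kPa.
Surcharge term q·N_q = 39.27 × 26.1 = 1024.9 kPa; self-weight term 0.5·γ·B·N_γ·s_γ = 0.5 × 18.7 × 3.44 × 24.4 × 0.93 = 729.87 kPa.
q_ult = 1024.9 + 729.87 = 1754.8 kPa.
Net ultimate: q_net = 1754.8 − 39.27 = 1715.5 kPa.
q_all(net) = 1715.5 / 3 = 571.85 kPa.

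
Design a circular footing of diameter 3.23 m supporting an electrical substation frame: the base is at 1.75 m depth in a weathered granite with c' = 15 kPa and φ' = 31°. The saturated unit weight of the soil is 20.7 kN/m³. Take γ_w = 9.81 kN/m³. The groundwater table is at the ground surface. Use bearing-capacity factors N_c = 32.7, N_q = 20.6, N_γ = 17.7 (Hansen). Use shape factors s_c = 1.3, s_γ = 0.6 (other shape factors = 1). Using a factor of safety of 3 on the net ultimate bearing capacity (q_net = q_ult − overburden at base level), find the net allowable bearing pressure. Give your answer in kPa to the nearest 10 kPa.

With the water table at the surface the whole profile is submerged: γ' = 20.7 − 9.81 = 10.89 kN/m³, so q = γ'·D_f = 19.057 kPa; the same γ' applies in the ½γBN_γ term.
q_ult = c·N_c·s_c + q·N_q + 0.5·γ·B·N_γ·s_γ
     = 15 × 32.7 × 1.3 + 19.057 × 20.6 + 0.5 × 10.89 × 3.23 × 17.7 × 0.6
     = 637.65 + 392.58 + 186.78 = 1217 kPa.
q_net = 1217 − 19.057 = 1198 kPa.
q_all(net) = 1198 / 3 = 399.32 kPa.

q_all(net) ≈ 400 kPa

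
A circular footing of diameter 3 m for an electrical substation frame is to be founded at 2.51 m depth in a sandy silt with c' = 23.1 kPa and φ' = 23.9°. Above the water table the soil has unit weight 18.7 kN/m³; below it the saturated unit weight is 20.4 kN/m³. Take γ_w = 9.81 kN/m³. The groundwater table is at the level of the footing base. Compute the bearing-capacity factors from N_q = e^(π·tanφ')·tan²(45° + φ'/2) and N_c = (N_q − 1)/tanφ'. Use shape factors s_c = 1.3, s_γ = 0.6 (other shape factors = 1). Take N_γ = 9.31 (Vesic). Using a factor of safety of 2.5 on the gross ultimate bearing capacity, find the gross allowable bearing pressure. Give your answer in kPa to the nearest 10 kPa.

q_all ≈ 440 kPa

N_q = e^(π·tan23.9°)·tan²(56.95°) = 9.5; N_c = (N_q − 1)/tanφ' = 19.19.
Overburden at base level: q = 18.7 × 2.51 = 46.937 kPa.
Below the base the soil is submerged, so the ½γBN_γ term uses γ' = 20.4 − 9.81 = 10.59 kN/m³.
Cohesion term c·N_c·s_c = 23.1 × 19.191 × 1.3 = 576.3 kPa; surcharge term q·N_q = 46.937 × 9.5042 = 446.1 kPa; self-weight term 0.5·γ·B·N_γ·s_γ = 0.5 × 10.59 × 3 × 9.31 × 0.6 = 88.734 kPa.
q_ult = 576.3 + 446.1 + 88.734 = 1111.1 kPa.
q_all = 1111.1 / 2.5 = 444.45 kPa.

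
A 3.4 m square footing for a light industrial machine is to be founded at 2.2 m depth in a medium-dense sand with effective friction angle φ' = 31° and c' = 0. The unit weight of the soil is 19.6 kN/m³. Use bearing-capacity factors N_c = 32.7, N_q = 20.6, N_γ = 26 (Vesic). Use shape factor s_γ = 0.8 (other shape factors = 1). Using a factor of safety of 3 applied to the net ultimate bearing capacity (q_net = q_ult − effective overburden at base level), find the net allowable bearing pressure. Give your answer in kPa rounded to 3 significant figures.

q_all(net) ≈ 513 kPa

Overburden at base level: q = 19.6 × 2.2 = 43.12 kPa.
Surcharge term q·N_q = 43.12 × 20.6 = 888.27 kPa; self-weight term 0.5·γ·B·N_γ·s_γ = 0.5 × 19.6 × 3.4 × 26 × 0.8 = 693.06 kPa.
q_ult = 888.27 + 693.06 = 1581.3 kPa.
Net ultimate: q_net = 1581.3 − 43.12 = 1538.2 kPa.
q_all(net) = 1538.2 / 3 = 512.74 kPa.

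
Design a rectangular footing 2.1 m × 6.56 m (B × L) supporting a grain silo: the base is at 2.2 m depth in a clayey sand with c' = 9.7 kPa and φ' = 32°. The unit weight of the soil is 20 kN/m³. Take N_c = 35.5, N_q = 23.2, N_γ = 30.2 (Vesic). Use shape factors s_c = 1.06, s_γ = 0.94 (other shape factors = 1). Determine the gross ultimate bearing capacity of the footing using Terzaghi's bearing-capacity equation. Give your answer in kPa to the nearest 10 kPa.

q_ult ≈ 1980 kPa

q = γ·D_f = 20 × 2.2 = 44 kPa.
c·N_c·s_c = 9.7 × 35.5 × 1.06 = 365.01 kPa
q·N_q = 44 × 23.2 = 1020.8 kPa
0.5·γ·B·N_γ·s_γ = 0.5 × 20 × 2.1 × 30.2 × 0.94 = 596.15 kPa
q_ult = 365.01 + 1020.8 + 596.15 = 1982 kPa.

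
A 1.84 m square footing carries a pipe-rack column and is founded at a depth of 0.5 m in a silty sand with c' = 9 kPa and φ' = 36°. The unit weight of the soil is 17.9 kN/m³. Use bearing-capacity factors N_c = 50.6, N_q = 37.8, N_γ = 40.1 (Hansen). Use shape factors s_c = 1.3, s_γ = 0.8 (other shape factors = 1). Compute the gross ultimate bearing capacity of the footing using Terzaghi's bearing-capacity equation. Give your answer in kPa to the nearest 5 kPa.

q_ult ≈ 1460 kPa

q = γ·D_f = 17.9 × 0.5 = 8.95 kPa.
c·N_c·s_c = 9 × 50.6 × 1.3 = 592.02 kPa
q·N_q = 8.95 × 37.8 = 338.31 kPa
0.5·γ·B·N_γ·s_γ = 0.5 × 17.9 × 1.84 × 40.1 × 0.8 = 528.29 kPa
q_ult = 592.02 + 338.31 + 528.29 = 1458.6 kPa.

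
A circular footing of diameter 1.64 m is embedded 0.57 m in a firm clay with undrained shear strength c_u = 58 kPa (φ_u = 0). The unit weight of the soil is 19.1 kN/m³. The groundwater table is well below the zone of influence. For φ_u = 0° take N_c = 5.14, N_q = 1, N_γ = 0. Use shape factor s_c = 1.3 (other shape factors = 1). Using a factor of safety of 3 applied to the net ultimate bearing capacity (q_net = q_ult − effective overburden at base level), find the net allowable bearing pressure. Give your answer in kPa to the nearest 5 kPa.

q_all(net) ≈ 130 kPa

Effective surcharge at the founding depth q = γ·D_f = 19.1 × 0.57 = 10.887 kPa.
q_ult = c·N_c·s_c + q·N_q
     = 58 × 5.14 × 1.3 + 10.887 × 1
     = 387.56 + 10.887 = 398.44 kPa.
Net ultimate: q_net = 398.44 − 10.887 = 387.56 kPa.
q_all(net) = 387.56 / 3 = 129.19 kPa.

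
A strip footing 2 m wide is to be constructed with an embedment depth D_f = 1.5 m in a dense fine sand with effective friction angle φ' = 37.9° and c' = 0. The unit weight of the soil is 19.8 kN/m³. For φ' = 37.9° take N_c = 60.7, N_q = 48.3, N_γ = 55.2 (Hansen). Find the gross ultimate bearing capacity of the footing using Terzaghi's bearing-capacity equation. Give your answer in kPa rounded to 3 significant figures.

Overburden at base level: q = 19.8 × 1.5 = 29.7 kPa.
Surcharge term q·N_q = 29.7 × 48.3 = 1434.5 kPa; self-weight term 0.5·γ·B·N_γ = 0.5 × 19.8 × 2 × 55.2 = 1093 kPa.
q_ult = 1434.5 + 1093 = 2527.5 kPa.

q_ult ≈ 2530 kPa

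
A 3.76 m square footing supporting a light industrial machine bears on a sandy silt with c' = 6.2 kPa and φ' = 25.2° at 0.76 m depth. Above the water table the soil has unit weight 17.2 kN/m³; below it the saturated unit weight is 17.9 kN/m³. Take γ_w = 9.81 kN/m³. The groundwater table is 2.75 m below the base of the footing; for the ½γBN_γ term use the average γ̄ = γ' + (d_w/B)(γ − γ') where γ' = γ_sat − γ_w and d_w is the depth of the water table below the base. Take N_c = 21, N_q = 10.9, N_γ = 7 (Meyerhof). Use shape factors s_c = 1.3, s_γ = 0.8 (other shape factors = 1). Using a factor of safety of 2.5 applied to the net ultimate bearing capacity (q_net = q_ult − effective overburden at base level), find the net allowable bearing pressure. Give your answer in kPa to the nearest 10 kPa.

Effective surcharge at the founding depth q = γ·D_f = 17.2 × 0.76 = 13.072 kPa.
With d_w = 2.75 m < B, γ̄ = 8.09 + (2.75/3.76) × (17.2 − 8.09) = 14.753 kN/m³.
q_ult = c·N_c·s_c + q·N_q + 0.5·γ·B·N_γ·s_γ
     = 6.2 × 21 × 1.3 + 13.072 × 10.9 + 0.5 × 14.753 × 3.76 × 7 × 0.8
     = 169.26 + 142.48 + 155.32 = 467.06 kPa.
Net ultimate: q_net = 467.06 − 13.072 = 453.99 kPa.
q_all(net) = 453.99 / 2.5 = 181.6 kPa.

q_all(net) ≈ 180 kPa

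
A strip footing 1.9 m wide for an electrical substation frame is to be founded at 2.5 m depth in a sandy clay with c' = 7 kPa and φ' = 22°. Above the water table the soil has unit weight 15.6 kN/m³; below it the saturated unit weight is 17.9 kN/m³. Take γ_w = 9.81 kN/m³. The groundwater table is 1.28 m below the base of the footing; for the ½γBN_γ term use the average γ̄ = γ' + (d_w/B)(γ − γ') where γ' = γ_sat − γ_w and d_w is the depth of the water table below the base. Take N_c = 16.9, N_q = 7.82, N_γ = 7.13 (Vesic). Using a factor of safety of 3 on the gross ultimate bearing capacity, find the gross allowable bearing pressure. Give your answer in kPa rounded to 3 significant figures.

Overburden at base level: q = 15.6 × 2.5 = 39 kPa.
The water table is 1.28 m below the base (< B = 1.9 m), so the ½γBN_γ term uses γ̄ = γ' + (d_w/B)(γ − γ') = 8.09 + (1.28/1.9)(15.6 − 8.09) = 13.149 kN/m³.
Cohesion term c·N_c = 7 × 16.9 = 118.3 kPa; surcharge term q·N_q = 39 × 7.82 = 304.98 kPa; self-weight term 0.5·γ·B·N_γ = 0.5 × 13.149 × 1.9 × 7.13 = 89.067 kPa.
q_ult = 118.3 + 304.98 + 89.067 = 512.35 kPa.
q_all = 512.35 / 3 = 170.78 kPa.

q_all ≈ 171 kPa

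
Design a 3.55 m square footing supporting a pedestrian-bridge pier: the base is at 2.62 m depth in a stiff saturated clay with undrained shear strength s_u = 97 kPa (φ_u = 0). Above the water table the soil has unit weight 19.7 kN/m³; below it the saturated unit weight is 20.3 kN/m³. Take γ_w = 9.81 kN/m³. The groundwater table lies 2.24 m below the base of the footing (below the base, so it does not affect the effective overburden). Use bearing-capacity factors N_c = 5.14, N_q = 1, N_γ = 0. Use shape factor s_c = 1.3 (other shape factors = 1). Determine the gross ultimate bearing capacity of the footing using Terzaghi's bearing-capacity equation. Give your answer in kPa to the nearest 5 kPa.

q = γ·D_f = 19.7 × 2.62 = 51.614 kPa.
c·N_c·s_c = 97 × 5.14 × 1.3 = 648.15 kPa
q·N_q = 51.614 × 1 = 51.614 kPa
q_ult = 648.15 + 51.614 = 699.77 kPa.

q_ult ≈ 700 kPa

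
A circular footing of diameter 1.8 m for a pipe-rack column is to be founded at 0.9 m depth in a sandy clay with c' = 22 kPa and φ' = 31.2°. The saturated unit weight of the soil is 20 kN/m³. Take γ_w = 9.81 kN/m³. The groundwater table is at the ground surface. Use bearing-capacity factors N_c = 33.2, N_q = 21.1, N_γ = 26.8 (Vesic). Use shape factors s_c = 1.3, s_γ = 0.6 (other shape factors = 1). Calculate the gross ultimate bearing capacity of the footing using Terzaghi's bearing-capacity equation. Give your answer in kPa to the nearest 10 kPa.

γ' = 20 − 9.81 = 10.19 kN/m³ (submerged throughout). q = 10.19 × 0.9 = 9.171 kPa; the same γ' applies in the ½γBN_γ term.
c·N_c·s_c = 22 × 33.2 × 1.3 = 949.52 kPa
q·N_q = 9.171 × 21.1 = 193.51 kPa
0.5·γ·B·N_γ·s_γ = 0.5 × 10.19 × 1.8 × 26.8 × 0.6 = 147.47 kPa
q_ult = 949.52 + 193.51 + 147.47 = 1290.5 kPa.

q_ult ≈ 1290 kPa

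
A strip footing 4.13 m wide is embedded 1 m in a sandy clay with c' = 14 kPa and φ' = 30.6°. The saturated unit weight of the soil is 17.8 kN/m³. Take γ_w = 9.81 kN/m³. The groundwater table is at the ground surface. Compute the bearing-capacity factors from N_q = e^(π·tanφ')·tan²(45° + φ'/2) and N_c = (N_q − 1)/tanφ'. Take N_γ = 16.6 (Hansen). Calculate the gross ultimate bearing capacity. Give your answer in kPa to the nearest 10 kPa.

tan30.6° = 0.5914, so N_q = e^(π×0.5914)·tan²(60.3°) = 6.41 × 3.074 = 19.7.
N_c = (19.7 − 1)/tan30.6° = 31.63.
Water table at ground surface, so effective unit weight γ' = 17.8 − 9.81 = 7.99 kN/m³ is used throughout; overburden q = 7.99 × 1 = 7.99 kPa; the same γ' applies in the ½γBN_γ term.
Cohesion term c·N_c = 14 × 31.626 = 442.77 kPa; surcharge term q·N_q = 7.99 × 19.704 = 157.43 kPa; self-weight term 0.5·γ·B·N_γ = 0.5 × 7.99 × 4.13 × 16.6 = 273.89 kPa.
q_ult = 442.77 + 157.43 + 273.89 = 874.09 kPa.

q_ult ≈ 870 kPa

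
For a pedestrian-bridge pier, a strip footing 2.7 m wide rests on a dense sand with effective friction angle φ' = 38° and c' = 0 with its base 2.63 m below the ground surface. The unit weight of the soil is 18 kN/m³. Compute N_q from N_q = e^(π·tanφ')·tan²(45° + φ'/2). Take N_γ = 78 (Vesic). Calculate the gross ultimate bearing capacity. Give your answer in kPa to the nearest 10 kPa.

q_ult ≈ 4210 kPa

tan38° = 0.7813, so N_q = e^(π×0.7813)·tan²(64°) = 11.64 × 4.204 = 48.93.
Effective surcharge at the founding depth q = γ·D_f = 18 × 2.63 = 47.34 kPa.
q_ult = q·N_q + 0.5·γ·B·N_γ
     = 47.34 × 48.933 + 0.5 × 18 × 2.7 × 78
     = 2316.5 + 1895.4 = 4211.9 kPa.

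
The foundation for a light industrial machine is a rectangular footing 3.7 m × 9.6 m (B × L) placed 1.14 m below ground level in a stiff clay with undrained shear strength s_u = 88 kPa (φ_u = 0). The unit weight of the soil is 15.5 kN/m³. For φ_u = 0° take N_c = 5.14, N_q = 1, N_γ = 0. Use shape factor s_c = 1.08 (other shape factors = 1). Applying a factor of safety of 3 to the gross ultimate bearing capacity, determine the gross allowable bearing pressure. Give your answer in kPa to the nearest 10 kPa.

q_all ≈ 170 kPa

Overburden at base level: q = 15.5 × 1.14 = 17.67 kPa.
Cohesion term c·N_c·s_c = 88 × 5.14 × 1.08 = 488.51 kPa; surcharge term q·N_q = 17.67 × 1 = 17.67 kPa.
q_ult = 488.51 + 17.67 = 506.18 kPa.
q_all = q_ult / FS = 506.18 / 3 = 168.73 kPa.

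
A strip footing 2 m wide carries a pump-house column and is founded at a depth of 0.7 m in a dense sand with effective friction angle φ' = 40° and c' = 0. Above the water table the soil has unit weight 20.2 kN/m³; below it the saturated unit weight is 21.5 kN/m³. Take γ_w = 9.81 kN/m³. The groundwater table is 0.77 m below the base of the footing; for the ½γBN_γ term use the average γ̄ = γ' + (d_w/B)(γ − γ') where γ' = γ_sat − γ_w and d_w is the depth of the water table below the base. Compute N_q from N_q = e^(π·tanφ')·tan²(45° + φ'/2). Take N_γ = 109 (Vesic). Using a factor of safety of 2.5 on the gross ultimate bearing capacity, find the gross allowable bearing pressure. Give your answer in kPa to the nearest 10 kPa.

q_all ≈ 1020 kPa

N_q = e^(π·tan40°)·tan²(65°) = 64.2.
Overburden at base level: q = 20.2 × 0.7 = 14.14 kPa.
The water table is 0.77 m below the base (< B = 2 m), so the ½γBN_γ term uses γ̄ = γ' + (d_w/B)(γ − γ') = 11.69 + (0.77/2)(20.2 − 11.69) = 14.966 kN/m³.
Surcharge term q·N_q = 14.14 × 64.195 = 907.72 kPa; self-weight term 0.5·γ·B·N_γ = 0.5 × 14.966 × 2 × 109 = 1631.3 kPa.
q_ult = 907.72 + 1631.3 = 2539.1 kPa.
q_all = 2539.1 / 2.5 = 1015.6 kPa.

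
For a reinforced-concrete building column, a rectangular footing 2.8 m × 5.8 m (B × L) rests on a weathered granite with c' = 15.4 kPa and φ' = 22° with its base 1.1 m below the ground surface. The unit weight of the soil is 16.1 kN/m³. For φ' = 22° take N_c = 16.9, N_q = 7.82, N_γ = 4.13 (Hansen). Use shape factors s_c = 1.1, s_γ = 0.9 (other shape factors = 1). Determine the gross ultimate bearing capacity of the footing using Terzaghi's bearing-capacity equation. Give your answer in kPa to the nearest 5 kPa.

Overburden at base level: q = 16.1 × 1.1 = 17.71 kPa.
Cohesion term c·N_c·s_c = 15.4 × 16.9 × 1.1 = 286.29 kPa; surcharge term q·N_q = 17.71 × 7.82 = 138.49 kPa; self-weight term 0.5·γ·B·N_γ·s_γ = 0.5 × 16.1 × 2.8 × 4.13 × 0.9 = 83.781 kPa.
q_ult = 286.29 + 138.49 + 83.781 = 508.56 kPa.

q_ult ≈ 510 kPa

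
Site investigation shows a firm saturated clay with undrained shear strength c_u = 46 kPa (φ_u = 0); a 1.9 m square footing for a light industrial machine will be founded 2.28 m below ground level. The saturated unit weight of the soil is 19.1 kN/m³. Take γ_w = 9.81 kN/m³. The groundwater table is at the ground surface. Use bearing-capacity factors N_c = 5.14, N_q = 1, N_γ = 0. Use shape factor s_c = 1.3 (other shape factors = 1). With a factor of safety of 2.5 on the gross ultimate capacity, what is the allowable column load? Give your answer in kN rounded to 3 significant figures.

With the water table at the surface the whole profile is submerged: γ' = 19.1 − 9.81 = 9.29 kN/m³, so q = γ'·D_f = 21.181 kPa.
q_ult = c·N_c·s_c + q·N_q
     = 46 × 5.14 × 1.3 + 21.181 × 1
     = 307.37 + 21.181 = 328.55 kPa.
Gross allowable pressure q_all = 328.55 / 2.5 = 131.42 kPa.
Footing area = 3.61 m², so allowable column load = 131.42 × 3.61 = 474.43 kN.

P_all ≈ 474 kN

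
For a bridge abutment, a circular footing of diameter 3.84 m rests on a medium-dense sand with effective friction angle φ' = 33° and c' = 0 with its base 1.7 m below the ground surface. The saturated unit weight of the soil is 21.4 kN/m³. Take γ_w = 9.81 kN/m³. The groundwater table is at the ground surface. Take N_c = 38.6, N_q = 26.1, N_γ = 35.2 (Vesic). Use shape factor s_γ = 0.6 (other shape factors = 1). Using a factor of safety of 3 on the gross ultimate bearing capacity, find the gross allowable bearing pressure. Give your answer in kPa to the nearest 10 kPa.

With the water table at the surface the whole profile is submerged: γ' = 21.4 − 9.81 = 11.59 kN/m³, so q = γ'·D_f = 19.703 kPa; the same γ' applies in the ½γBN_γ term.
q_ult = q·N_q + 0.5·γ·B·N_γ·s_γ
     = 19.703 × 26.1 + 0.5 × 11.59 × 3.84 × 35.2 × 0.6
     = 514.25 + 469.98 = 984.23 kPa.
q_all = 984.23 / 3 = 328.08 kPa.

q_all ≈ 330 kPa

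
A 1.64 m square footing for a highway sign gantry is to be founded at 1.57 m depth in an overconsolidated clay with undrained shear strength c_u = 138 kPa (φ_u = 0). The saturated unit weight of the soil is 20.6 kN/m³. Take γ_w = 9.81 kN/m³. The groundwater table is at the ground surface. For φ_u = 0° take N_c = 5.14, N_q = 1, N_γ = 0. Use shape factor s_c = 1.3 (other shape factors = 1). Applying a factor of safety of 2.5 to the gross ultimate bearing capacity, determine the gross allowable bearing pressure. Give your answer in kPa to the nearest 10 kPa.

γ' = 20.6 − 9.81 = 10.79 kN/m³ (submerged throughout). q = 10.79 × 1.57 = 16.94 kPa.
c·N_c·s_c = 138 × 5.14 × 1.3 = 922.12 kPa
q·N_q = 16.94 × 1 = 16.94 kPa
q_ult = 922.12 + 16.94 = 939.06 kPa.
q_all = q_ult / FS = 939.06 / 2.5 = 375.62 kPa.

q_all ≈ 380 kPa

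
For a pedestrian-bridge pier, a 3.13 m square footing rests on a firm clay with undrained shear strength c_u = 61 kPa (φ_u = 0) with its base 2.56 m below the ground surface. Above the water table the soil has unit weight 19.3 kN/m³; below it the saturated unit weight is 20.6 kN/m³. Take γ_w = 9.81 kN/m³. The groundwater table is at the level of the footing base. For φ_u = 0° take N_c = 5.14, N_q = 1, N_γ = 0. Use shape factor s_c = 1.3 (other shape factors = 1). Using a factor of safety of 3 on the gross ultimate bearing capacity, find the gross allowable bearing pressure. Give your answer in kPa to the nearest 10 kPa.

q_all ≈ 150 kPa

q = γ·D_f = 19.3 × 2.56 = 49.408 kPa.
c·N_c·s_c = 61 × 5.14 × 1.3 = 407.6 kPa
q·N_q = 49.408 × 1 = 49.408 kPa
q_ult = 407.6 + 49.408 = 457.01 kPa.
q_all = 457.01 / 3 = 152.34 kPa.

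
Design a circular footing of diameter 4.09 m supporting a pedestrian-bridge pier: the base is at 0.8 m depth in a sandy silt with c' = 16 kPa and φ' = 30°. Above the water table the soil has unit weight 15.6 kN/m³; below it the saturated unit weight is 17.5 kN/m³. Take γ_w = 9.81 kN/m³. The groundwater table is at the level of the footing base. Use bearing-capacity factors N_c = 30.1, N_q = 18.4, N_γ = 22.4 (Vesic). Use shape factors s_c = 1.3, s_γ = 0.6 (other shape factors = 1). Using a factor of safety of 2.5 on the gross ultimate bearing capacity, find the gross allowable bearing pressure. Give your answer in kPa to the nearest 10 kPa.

Effective surcharge at the founding depth q = γ·D_f = 15.6 × 0.8 = 12.48 kPa.
The water table coincides with the base, so in the self-weight term γ → γ' = 7.69 kN/m³.
q_ult = c·N_c·s_c + q·N_q + 0.5·γ·B·N_γ·s_γ
     = 16 × 30.1 × 1.3 + 12.48 × 18.4 + 0.5 × 7.69 × 4.09 × 22.4 × 0.6
     = 626.08 + 229.63 + 211.36 = 1067.1 kPa.
q_all = 1067.1 / 2.5 = 426.83 kPa.

q_all ≈ 430 kPa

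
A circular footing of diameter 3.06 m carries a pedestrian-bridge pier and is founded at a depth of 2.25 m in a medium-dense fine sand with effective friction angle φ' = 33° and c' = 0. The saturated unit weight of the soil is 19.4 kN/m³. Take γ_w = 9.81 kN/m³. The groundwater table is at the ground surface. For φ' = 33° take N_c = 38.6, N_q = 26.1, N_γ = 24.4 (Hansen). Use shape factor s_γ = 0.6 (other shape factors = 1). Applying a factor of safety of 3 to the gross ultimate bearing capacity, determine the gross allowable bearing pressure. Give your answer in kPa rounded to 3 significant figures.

γ' = 19.4 − 9.81 = 9.59 kN/m³ (submerged throughout). q = 9.59 × 2.25 = 21.577 kPa; the same γ' applies in the ½γBN_γ term.
q·N_q = 21.577 × 26.1 = 563.17 kPa
0.5·γ·B·N_γ·s_γ = 0.5 × 9.59 × 3.06 × 24.4 × 0.6 = 214.81 kPa
q_ult = 563.17 + 214.81 = 777.98 kPa.
q_all = q_ult / FS = 777.98 / 3 = 259.33 kPa.

q_all ≈ 259 kPa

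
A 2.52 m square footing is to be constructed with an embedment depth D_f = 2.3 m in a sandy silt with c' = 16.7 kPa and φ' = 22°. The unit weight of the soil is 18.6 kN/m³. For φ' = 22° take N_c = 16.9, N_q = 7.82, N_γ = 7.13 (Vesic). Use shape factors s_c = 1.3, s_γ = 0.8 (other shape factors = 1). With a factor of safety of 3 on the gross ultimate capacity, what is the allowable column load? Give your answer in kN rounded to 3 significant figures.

Effective surcharge at the founding depth q = γ·D_f = 18.6 × 2.3 = 42.78 kPa.
q_ult = c·N_c·s_c + q·N_q + 0.5·γ·B·N_γ·s_γ
     = 16.7 × 16.9 × 1.3 + 42.78 × 7.82 + 0.5 × 18.6 × 2.52 × 7.13 × 0.8
     = 366.9 + 334.54 + 133.68 = 835.12 kPa.
Gross allowable pressure q_all = 835.12 / 3 = 278.37 kPa.
Footing area = 6.3504 m², so allowable column load = 278.37 × 6.3504 = 1767.8 kN.

P_all ≈ 1770 kN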